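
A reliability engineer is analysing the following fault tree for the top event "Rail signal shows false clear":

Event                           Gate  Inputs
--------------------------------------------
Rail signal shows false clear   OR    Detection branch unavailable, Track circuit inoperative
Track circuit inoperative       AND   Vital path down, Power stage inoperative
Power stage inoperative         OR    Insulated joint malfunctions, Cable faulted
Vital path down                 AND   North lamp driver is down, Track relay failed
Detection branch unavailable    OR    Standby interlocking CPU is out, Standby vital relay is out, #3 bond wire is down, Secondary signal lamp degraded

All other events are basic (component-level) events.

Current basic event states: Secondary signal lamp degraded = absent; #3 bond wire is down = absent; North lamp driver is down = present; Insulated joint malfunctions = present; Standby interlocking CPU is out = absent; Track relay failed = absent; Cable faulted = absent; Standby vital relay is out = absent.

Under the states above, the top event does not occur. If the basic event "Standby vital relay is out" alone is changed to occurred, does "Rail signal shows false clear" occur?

Yes

Counterfactual: set "Standby vital relay is out" to occurred.
Detection branch unavailable [OR]: Standby interlocking CPU is out=not, Standby vital relay is out=occurs, #3 bond wire is down=not, Secondary signal lamp degraded=not → at least one input occurs → occurs.
Vital path down [AND]: North lamp driver is down=occurs, Track relay failed=not → not all inputs occur → does not occur.
Power stage inoperative [OR]: Insulated joint malfunctions=occurs, Cable faulted=not → at least one input occurs → occurs.
Track circuit inoperative [AND]: Vital path down=not, Power stage inoperative=occurs → not all inputs occur → does not occur.
Rail signal shows false clear [OR]: Detection branch unavailable=occurs, Track circuit inoperative=not → at least one input occurs → occurs.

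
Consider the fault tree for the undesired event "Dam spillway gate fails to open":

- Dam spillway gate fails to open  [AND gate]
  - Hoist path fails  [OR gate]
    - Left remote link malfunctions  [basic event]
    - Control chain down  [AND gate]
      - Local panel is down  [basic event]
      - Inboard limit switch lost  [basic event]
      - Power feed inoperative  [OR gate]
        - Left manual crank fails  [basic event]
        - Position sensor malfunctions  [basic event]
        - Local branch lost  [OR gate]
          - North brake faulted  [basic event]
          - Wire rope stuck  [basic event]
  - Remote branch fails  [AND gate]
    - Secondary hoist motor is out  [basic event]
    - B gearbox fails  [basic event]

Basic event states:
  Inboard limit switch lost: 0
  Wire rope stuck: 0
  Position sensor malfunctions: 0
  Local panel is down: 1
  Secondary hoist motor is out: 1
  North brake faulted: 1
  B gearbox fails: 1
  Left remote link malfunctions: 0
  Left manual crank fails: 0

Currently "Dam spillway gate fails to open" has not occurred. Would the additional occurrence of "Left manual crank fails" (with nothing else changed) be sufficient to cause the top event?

Counterfactual: set "Left manual crank fails" to occurred.
Local branch lost [OR]: North brake faulted=occurs, Wire rope stuck=not → at least one input occurs → occurs.
Power feed inoperative [OR]: Left manual crank fails=occurs, Position sensor malfunctions=not, Local branch lost=occurs → at least one input occurs → occurs.
Control chain down [AND]: Local panel is down=occurs, Inboard limit switch lost=not, Power feed inoperative=occurs → not all inputs occur → does not occur.
Hoist path fails [OR]: Left remote link malfunctions=not, Control chain down=not → no input occurs → does not occur.
Remote branch fails [AND]: Secondary hoist motor is out=occurs, B gearbox fails=occurs → all inputs occur → occurs.
Dam spillway gate fails to open [AND]: Hoist path fails=not, Remote branch fails=occurs → not all inputs occur → does not occur.

No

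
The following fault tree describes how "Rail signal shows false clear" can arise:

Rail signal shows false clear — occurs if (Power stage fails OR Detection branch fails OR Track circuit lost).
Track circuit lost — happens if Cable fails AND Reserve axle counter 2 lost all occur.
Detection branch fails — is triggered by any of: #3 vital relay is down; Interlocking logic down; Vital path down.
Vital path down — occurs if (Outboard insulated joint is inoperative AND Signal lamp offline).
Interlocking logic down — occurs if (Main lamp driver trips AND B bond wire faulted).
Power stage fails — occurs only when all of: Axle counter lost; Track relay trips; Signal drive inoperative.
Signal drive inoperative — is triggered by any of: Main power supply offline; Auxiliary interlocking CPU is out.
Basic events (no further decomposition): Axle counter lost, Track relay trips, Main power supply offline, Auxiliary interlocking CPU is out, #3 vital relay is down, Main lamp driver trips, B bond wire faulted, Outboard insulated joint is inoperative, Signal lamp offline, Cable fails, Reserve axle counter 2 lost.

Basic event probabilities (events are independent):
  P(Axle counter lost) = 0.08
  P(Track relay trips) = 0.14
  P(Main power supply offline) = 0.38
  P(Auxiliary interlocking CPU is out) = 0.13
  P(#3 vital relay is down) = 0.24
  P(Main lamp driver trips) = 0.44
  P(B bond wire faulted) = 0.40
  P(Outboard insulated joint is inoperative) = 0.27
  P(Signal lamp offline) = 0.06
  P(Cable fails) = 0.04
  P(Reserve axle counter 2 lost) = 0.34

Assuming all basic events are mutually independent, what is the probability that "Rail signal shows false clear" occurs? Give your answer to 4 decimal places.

0.3954

P(Signal drive inoperative) [OR] = 1 − (1−0.38) × (1−0.13) = 0.460600
P(Power stage fails) [AND] = 0.08 × 0.14 × 0.460600 = 0.005159
P(Interlocking logic down) [AND] = 0.44 × 0.40 = 0.176000
P(Vital path down) [AND] = 0.27 × 0.06 = 0.016200
P(Detection branch fails) [OR] = 1 − (1−0.24) × (1−0.176000) × (1−0.016200) = 0.383905
P(Track circuit lost) [AND] = 0.04 × 0.34 = 0.013600
P(Rail signal shows false clear) [OR] = 1 − (1−0.005159) × (1−0.383905) × (1−0.013600) = 0.395419
Rounded to 4 decimal places: P(Rail signal shows false clear) ≈ 0.3954.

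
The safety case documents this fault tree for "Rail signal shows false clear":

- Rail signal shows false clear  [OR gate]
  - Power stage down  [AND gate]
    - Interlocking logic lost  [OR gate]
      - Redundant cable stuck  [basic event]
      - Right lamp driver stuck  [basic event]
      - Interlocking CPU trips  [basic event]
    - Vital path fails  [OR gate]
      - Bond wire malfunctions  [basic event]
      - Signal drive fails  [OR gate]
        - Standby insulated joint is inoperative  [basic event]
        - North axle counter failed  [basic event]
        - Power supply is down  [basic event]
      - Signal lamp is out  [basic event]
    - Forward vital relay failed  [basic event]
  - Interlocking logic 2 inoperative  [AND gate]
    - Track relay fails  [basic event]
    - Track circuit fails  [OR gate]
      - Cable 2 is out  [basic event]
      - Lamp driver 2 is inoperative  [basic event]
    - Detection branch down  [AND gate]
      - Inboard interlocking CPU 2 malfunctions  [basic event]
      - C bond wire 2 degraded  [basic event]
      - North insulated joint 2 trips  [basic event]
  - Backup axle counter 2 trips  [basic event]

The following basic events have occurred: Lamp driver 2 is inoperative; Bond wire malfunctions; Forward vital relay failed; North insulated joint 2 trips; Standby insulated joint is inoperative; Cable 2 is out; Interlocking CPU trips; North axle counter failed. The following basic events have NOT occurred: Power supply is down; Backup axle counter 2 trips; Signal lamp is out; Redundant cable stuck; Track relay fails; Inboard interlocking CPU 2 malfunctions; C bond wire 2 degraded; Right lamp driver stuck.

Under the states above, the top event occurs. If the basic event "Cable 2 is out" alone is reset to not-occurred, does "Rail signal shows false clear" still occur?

Yes

Counterfactual: set "Cable 2 is out" to not occurred.
Interlocking logic lost [OR]: Redundant cable stuck=not, Right lamp driver stuck=not, Interlocking CPU trips=occurs → at least one input occurs → occurs.
Signal drive fails [OR]: Standby insulated joint is inoperative=occurs, North axle counter failed=occurs, Power supply is down=not → at least one input occurs → occurs.
Vital path fails [OR]: Bond wire malfunctions=occurs, Signal drive fails=occurs, Signal lamp is out=not → at least one input occurs → occurs.
Power stage down [AND]: Interlocking logic lost=occurs, Vital path fails=occurs, Forward vital relay failed=occurs → all inputs occur → occurs.
Track circuit fails [OR]: Cable 2 is out=not, Lamp driver 2 is inoperative=occurs → at least one input occurs → occurs.
Detection branch down [AND]: Inboard interlocking CPU 2 malfunctions=not, C bond wire 2 degraded=not, North insulated joint 2 trips=occurs → not all inputs occur → does not occur.
Interlocking logic 2 inoperative [AND]: Track relay fails=not, Track circuit fails=occurs, Detection branch down=not → not all inputs occur → does not occur.
Rail signal shows false clear [OR]: Power stage down=occurs, Interlocking logic 2 inoperative=not, Backup axle counter 2 trips=not → at least one input occurs → occurs.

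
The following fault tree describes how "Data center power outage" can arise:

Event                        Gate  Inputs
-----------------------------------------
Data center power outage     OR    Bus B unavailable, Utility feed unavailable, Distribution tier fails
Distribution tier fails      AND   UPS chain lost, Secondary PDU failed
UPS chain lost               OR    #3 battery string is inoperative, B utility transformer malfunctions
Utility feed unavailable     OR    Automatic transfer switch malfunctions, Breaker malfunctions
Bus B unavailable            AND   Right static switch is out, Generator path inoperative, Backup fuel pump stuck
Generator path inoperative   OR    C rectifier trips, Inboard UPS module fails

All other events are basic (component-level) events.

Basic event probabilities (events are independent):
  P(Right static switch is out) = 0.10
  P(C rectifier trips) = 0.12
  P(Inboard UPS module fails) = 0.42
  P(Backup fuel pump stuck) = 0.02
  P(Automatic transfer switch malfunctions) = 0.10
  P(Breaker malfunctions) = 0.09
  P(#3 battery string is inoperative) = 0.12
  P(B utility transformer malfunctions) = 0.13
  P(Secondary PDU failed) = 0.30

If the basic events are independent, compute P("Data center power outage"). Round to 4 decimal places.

0.2393

P(Generator path inoperative) [OR] = 1 − (1−0.12) × (1−0.42) = 0.489600
P(Bus B unavailable) [AND] = 0.10 × 0.489600 × 0.02 = 0.000979
P(Utility feed unavailable) [OR] = 1 − (1−0.10) × (1−0.09) = 0.181000
P(UPS chain lost) [OR] = 1 − (1−0.12) × (1−0.13) = 0.234400
P(Distribution tier fails) [AND] = 0.234400 × 0.30 = 0.070320
P(Data center power outage) [OR] = 1 − (1−0.000979) × (1−0.181000) × (1−0.070320) = 0.239337
Rounded to 4 decimal places: P(Data center power outage) ≈ 0.2393.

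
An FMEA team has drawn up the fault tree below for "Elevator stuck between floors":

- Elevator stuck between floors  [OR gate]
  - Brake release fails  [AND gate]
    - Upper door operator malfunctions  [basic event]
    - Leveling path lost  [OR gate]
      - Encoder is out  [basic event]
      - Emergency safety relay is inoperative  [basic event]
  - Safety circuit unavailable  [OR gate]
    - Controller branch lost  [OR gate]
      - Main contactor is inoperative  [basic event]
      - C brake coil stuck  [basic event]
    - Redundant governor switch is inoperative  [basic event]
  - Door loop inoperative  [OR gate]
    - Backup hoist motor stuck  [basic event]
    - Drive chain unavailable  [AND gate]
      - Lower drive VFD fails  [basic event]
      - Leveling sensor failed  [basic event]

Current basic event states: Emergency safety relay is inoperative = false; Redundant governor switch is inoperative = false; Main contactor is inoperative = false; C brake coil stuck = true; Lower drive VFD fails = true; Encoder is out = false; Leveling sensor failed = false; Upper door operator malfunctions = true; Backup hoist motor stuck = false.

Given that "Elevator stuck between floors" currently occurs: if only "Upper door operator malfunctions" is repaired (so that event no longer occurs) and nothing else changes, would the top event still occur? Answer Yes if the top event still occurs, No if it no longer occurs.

Counterfactual: set "Upper door operator malfunctions" to not occurred.
Leveling path lost [OR]: Encoder is out=not, Emergency safety relay is inoperative=not → no input occurs → does not occur.
Brake release fails [AND]: Upper door operator malfunctions=not, Leveling path lost=not → not all inputs occur → does not occur.
Controller branch lost [OR]: Main contactor is inoperative=not, C brake coil stuck=occurs → at least one input occurs → occurs.
Safety circuit unavailable [OR]: Controller branch lost=occurs, Redundant governor switch is inoperative=not → at least one input occurs → occurs.
Drive chain unavailable [AND]: Lower drive VFD fails=occurs, Leveling sensor failed=not → not all inputs occur → does not occur.
Door loop inoperative [OR]: Backup hoist motor stuck=not, Drive chain unavailable=not → no input occurs → does not occur.
Elevator stuck between floors [OR]: Brake release fails=not, Safety circuit unavailable=occurs, Door loop inoperative=not → at least one input occurs → occurs.

Yes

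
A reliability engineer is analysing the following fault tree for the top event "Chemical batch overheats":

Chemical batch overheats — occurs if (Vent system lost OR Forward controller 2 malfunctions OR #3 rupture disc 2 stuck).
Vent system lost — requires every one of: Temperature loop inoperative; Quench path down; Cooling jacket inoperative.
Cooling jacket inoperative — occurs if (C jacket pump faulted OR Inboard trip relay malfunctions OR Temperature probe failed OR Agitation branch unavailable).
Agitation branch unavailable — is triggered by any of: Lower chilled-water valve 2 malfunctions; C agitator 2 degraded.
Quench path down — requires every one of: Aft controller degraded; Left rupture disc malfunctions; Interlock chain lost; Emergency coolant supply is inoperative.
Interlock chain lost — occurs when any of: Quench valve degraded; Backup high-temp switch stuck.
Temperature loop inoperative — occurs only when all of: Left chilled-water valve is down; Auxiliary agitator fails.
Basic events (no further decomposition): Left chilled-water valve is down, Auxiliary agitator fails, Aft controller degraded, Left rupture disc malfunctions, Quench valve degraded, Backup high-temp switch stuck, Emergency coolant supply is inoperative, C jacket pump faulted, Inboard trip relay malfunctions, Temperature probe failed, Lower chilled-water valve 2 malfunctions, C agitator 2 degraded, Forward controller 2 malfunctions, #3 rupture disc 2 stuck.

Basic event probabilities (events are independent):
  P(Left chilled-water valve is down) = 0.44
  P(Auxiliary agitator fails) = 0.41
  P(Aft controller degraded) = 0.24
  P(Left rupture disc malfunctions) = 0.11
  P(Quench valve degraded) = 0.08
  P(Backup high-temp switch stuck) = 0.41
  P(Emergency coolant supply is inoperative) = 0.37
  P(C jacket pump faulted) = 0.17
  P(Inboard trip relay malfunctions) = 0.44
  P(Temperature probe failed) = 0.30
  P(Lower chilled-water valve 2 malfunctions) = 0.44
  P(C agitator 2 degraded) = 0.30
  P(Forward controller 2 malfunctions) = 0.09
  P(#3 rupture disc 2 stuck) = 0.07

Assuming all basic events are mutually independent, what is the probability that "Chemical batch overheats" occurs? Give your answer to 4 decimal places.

P(Temperature loop inoperative) [AND] = 0.44 × 0.41 = 0.180400
P(Interlock chain lost) [OR] = 1 − (1−0.08) × (1−0.41) = 0.457200
P(Quench path down) [AND] = 0.24 × 0.11 × 0.457200 × 0.37 = 0.004466
P(Agitation branch unavailable) [OR] = 1 − (1−0.44) × (1−0.30) = 0.608000
P(Cooling jacket inoperative) [OR] = 1 − (1−0.17) × (1−0.44) × (1−0.30) × (1−0.608000) = 0.872459
P(Vent system lost) [AND] = 0.180400 × 0.004466 × 0.872459 = 0.000703
P(Chemical batch overheats) [OR] = 1 − (1−0.000703) × (1−0.09) × (1−0.07) = 0.154295
Rounded to 4 decimal places: P(Chemical batch overheats) ≈ 0.1543.

0.1543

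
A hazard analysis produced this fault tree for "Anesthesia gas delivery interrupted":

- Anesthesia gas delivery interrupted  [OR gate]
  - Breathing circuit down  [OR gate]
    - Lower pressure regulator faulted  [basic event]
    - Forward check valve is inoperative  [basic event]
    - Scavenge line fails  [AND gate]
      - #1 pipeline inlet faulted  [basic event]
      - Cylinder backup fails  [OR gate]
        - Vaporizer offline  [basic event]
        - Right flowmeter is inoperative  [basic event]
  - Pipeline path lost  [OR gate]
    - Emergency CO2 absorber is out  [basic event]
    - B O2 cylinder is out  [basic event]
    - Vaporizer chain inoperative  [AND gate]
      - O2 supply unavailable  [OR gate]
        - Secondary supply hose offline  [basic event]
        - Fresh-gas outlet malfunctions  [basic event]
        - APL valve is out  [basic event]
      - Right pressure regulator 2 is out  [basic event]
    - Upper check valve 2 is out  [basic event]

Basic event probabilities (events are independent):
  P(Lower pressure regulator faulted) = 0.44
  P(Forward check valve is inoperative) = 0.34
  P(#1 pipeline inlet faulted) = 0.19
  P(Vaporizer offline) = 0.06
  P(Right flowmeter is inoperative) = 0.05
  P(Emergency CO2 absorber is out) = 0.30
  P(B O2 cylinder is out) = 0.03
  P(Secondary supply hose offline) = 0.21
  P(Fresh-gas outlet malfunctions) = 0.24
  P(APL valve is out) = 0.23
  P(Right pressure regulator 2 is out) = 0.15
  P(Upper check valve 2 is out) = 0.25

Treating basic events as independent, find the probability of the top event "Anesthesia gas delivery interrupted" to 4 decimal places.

0.8305

P(Cylinder backup fails) [OR] = 1 − (1−0.06) × (1−0.05) = 0.107000
P(Scavenge line fails) [AND] = 0.19 × 0.107000 = 0.020330
P(Breathing circuit down) [OR] = 1 − (1−0.44) × (1−0.34) × (1−0.020330) = 0.637914
P(O2 supply unavailable) [OR] = 1 − (1−0.21) × (1−0.24) × (1−0.23) = 0.537692
P(Vaporizer chain inoperative) [AND] = 0.537692 × 0.15 = 0.080654
P(Pipeline path lost) [OR] = 1 − (1−0.30) × (1−0.03) × (1−0.080654) × (1−0.25) = 0.531823
P(Anesthesia gas delivery interrupted) [OR] = 1 − (1−0.637914) × (1−0.531823) = 0.830480
Rounded to 4 decimal places: P(Anesthesia gas delivery interrupted) ≈ 0.8305.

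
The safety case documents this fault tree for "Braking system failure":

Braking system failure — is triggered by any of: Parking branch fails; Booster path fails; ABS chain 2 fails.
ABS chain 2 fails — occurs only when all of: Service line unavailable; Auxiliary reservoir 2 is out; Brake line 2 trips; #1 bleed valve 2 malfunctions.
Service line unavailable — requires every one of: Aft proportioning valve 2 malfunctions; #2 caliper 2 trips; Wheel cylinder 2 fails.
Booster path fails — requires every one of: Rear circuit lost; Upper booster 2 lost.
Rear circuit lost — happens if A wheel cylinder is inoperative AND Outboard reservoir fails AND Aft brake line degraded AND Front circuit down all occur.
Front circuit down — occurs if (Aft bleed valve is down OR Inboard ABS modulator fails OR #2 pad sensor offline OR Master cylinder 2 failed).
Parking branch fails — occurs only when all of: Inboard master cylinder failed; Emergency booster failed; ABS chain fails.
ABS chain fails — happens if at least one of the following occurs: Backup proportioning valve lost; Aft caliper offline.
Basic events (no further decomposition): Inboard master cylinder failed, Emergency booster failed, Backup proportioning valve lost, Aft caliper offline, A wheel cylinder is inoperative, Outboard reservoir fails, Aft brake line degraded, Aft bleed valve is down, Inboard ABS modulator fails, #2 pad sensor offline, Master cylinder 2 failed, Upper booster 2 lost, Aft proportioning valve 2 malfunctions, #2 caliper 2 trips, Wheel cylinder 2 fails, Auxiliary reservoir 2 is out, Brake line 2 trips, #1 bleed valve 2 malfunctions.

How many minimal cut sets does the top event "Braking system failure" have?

ABS chain fails [OR]: union of children's cut sets → 2 cut set(s).
Parking branch fails [AND]: one cut set from each child combined → 1 × 1 × 2 = 2 cut set(s).
Front circuit down [OR]: union of children's cut sets → 4 cut set(s).
Rear circuit lost [AND]: one cut set from each child combined → 1 × 1 × 1 × 4 = 4 cut set(s).
Booster path fails [AND]: one cut set from each child combined → 4 × 1 = 4 cut set(s).
Service line unavailable [AND]: one cut set from each child combined → 1 × 1 × 1 = 1 cut set(s).
ABS chain 2 fails [AND]: one cut set from each child combined → 1 × 1 × 1 × 1 = 1 cut set(s).
Braking system failure [OR]: union of children's cut sets → 7 cut set(s).
Minimal cut sets: {Backup proportioning valve lost, Emergency booster failed, Inboard master cylinder failed}; {Aft caliper offline, Emergency booster failed, Inboard master cylinder failed}; {A wheel cylinder is inoperative, Aft bleed valve is down, Aft brake line degraded, Outboard reservoir fails, Upper booster 2 lost}; {A wheel cylinder is inoperative, Aft brake line degraded, Inboard ABS modulator fails, Outboard reservoir fails, Upper booster 2 lost}; {#2 pad sensor offline, A wheel cylinder is inoperative, Aft brake line degraded, Outboard reservoir fails, Upper booster 2 lost}; {A wheel cylinder is inoperative, Aft brake line degraded, Master cylinder 2 failed, Outboard reservoir fails, Upper booster 2 lost}; {#1 bleed valve 2 malfunctions, #2 caliper 2 trips, Aft proportioning valve 2 malfunctions, Auxiliary reservoir 2 is out, Brake line 2 trips, Wheel cylinder 2 fails}.

7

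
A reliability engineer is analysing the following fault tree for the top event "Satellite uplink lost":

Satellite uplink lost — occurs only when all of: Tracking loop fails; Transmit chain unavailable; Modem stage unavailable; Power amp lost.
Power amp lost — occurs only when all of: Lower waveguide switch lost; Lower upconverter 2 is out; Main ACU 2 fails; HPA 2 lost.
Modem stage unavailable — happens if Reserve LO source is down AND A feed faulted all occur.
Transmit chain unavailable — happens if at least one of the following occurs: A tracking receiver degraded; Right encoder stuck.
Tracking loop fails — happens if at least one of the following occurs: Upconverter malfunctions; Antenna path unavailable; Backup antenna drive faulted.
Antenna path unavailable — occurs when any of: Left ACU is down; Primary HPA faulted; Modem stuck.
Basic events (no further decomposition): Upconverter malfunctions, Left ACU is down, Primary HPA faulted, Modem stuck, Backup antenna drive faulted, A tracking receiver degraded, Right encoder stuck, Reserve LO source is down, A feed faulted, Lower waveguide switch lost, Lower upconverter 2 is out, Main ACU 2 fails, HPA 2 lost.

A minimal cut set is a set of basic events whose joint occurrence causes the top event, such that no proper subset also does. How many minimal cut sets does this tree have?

Antenna path unavailable [OR]: union of children's cut sets → 3 cut set(s).
Tracking loop fails [OR]: union of children's cut sets → 5 cut set(s).
Transmit chain unavailable [OR]: union of children's cut sets → 2 cut set(s).
Modem stage unavailable [AND]: one cut set from each child combined → 1 × 1 = 1 cut set(s).
Power amp lost [AND]: one cut set from each child combined → 1 × 1 × 1 × 1 = 1 cut set(s).
Satellite uplink lost [AND]: one cut set from each child combined → 5 × 2 × 1 × 1 = 10 cut set(s).
Minimal cut sets: {A feed faulted, A tracking receiver degraded, HPA 2 lost, Lower upconverter 2 is out, Lower waveguide switch lost, Main ACU 2 fails, Reserve LO source is down, Upconverter malfunctions}; {A feed faulted, HPA 2 lost, Lower upconverter 2 is out, Lower waveguide switch lost, Main ACU 2 fails, Reserve LO source is down, Right encoder stuck, Upconverter malfunctions}; {A feed faulted, A tracking receiver degraded, HPA 2 lost, Left ACU is down, Lower upconverter 2 is out, Lower waveguide switch lost, Main ACU 2 fails, Reserve LO source is down}; {A feed faulted, HPA 2 lost, Left ACU is down, Lower upconverter 2 is out, Lower waveguide switch lost, Main ACU 2 fails, Reserve LO source is down, Right encoder stuck}; {A feed faulted, A tracking receiver degraded, HPA 2 lost, Lower upconverter 2 is out, Lower waveguide switch lost, Main ACU 2 fails, Primary HPA faulted, Reserve LO source is down}; {A feed faulted, HPA 2 lost, Lower upconverter 2 is out, Lower waveguide switch lost, Main ACU 2 fails, Primary HPA faulted, Reserve LO source is down, Right encoder stuck}; {A feed faulted, A tracking receiver degraded, HPA 2 lost, Lower upconverter 2 is out, Lower waveguide switch lost, Main ACU 2 fails, Modem stuck, Reserve LO source is down}; {A feed faulted, HPA 2 lost, Lower upconverter 2 is out, Lower waveguide switch lost, Main ACU 2 fails, Modem stuck, Reserve LO source is down, Right encoder stuck}; {A feed faulted, A tracking receiver degraded, Backup antenna drive faulted, HPA 2 lost, Lower upconverter 2 is out, Lower waveguide switch lost, Main ACU 2 fails, Reserve LO source is down}; {A feed faulted, Backup antenna drive faulted, HPA 2 lost, Lower upconverter 2 is out, Lower waveguide switch lost, Main ACU 2 fails, Reserve LO source is down, Right encoder stuck}.

10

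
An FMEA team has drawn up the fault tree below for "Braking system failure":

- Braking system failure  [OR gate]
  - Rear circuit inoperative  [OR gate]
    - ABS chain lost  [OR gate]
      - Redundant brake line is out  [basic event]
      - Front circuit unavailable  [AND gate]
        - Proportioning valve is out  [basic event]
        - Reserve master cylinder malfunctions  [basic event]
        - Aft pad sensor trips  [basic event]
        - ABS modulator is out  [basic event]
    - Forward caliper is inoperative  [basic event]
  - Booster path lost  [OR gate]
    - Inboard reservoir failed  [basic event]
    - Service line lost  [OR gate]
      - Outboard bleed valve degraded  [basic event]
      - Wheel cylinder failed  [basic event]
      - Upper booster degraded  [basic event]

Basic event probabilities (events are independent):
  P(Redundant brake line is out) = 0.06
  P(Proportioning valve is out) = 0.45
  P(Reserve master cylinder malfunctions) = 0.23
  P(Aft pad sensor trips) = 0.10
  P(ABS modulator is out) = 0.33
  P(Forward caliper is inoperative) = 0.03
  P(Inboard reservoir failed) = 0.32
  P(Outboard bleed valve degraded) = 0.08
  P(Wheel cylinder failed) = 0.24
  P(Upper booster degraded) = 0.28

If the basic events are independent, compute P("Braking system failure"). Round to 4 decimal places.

P(Front circuit unavailable) [AND] = 0.45 × 0.23 × 0.10 × 0.33 = 0.003416
P(ABS chain lost) [OR] = 1 − (1−0.06) × (1−0.003416) = 0.063211
P(Rear circuit inoperative) [OR] = 1 − (1−0.063211) × (1−0.03) = 0.091315
P(Service line lost) [OR] = 1 − (1−0.08) × (1−0.24) × (1−0.28) = 0.496576
P(Booster path lost) [OR] = 1 − (1−0.32) × (1−0.496576) = 0.657672
P(Braking system failure) [OR] = 1 − (1−0.091315) × (1−0.657672) = 0.688932
Rounded to 4 decimal places: P(Braking system failure) ≈ 0.6889.

0.6889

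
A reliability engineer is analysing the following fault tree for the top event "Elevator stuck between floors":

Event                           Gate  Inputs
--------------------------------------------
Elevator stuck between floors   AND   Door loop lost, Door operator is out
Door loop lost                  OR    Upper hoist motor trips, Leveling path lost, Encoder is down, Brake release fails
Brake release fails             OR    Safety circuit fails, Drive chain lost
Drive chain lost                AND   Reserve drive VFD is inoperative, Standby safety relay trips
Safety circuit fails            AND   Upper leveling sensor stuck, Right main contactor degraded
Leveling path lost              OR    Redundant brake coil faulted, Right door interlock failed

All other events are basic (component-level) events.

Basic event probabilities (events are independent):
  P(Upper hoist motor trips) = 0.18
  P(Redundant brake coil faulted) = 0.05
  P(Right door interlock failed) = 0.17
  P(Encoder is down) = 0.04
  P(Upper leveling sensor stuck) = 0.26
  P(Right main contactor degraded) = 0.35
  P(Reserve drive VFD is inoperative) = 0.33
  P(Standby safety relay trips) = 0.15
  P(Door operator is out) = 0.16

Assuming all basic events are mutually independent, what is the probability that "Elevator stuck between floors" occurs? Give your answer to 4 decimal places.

P(Leveling path lost) [OR] = 1 − (1−0.05) × (1−0.17) = 0.211500
P(Safety circuit fails) [AND] = 0.26 × 0.35 = 0.091000
P(Drive chain lost) [AND] = 0.33 × 0.15 = 0.049500
P(Brake release fails) [OR] = 1 − (1−0.091000) × (1−0.049500) = 0.135996
P(Door loop lost) [OR] = 1 − (1−0.18) × (1−0.211500) × (1−0.04) × (1−0.135996) = 0.463706
P(Elevator stuck between floors) [AND] = 0.463706 × 0.16 = 0.074193
Rounded to 4 decimal places: P(Elevator stuck between floors) ≈ 0.0742.

0.0742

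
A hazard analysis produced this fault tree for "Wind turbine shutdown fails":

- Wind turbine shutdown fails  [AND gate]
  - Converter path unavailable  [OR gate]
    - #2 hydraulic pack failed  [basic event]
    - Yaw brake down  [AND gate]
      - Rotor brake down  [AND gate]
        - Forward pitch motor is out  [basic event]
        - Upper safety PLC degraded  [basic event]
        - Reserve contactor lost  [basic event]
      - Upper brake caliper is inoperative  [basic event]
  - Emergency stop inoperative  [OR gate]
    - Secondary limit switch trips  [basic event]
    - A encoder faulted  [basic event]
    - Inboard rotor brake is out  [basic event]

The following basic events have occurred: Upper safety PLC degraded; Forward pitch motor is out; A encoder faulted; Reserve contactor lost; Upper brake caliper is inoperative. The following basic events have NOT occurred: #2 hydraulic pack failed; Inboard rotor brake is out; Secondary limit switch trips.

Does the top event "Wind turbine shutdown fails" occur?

Yes

Rotor brake down [AND]: Forward pitch motor is out=occurs, Upper safety PLC degraded=occurs, Reserve contactor lost=occurs → all inputs occur → occurs.
Yaw brake down [AND]: Rotor brake down=occurs, Upper brake caliper is inoperative=occurs → all inputs occur → occurs.
Converter path unavailable [OR]: #2 hydraulic pack failed=not, Yaw brake down=occurs → at least one input occurs → occurs.
Emergency stop inoperative [OR]: Secondary limit switch trips=not, A encoder faulted=occurs, Inboard rotor brake is out=not → at least one input occurs → occurs.
Wind turbine shutdown fails [AND]: Converter path unavailable=occurs, Emergency stop inoperative=occurs → all inputs occur → occurs.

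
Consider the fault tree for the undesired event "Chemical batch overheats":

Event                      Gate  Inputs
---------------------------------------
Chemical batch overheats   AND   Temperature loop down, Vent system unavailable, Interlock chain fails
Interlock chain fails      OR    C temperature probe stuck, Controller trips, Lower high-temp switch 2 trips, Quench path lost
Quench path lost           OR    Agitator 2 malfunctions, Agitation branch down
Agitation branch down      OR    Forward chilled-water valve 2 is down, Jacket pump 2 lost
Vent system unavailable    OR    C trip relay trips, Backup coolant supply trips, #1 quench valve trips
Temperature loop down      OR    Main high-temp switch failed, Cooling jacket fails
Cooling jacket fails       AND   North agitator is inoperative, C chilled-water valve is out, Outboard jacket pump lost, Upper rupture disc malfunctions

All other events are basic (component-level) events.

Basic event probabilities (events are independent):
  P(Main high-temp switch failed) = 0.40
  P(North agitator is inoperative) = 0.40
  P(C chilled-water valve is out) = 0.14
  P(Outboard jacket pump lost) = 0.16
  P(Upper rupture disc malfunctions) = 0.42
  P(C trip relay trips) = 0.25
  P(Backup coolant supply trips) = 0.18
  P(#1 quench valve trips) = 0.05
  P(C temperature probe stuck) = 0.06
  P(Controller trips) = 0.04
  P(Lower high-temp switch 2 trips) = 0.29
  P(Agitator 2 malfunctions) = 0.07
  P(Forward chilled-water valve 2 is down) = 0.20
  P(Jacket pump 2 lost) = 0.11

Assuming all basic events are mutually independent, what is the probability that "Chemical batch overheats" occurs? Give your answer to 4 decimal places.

0.0963

P(Cooling jacket fails) [AND] = 0.40 × 0.14 × 0.16 × 0.42 = 0.003763
P(Temperature loop down) [OR] = 1 − (1−0.40) × (1−0.003763) = 0.402258
P(Vent system unavailable) [OR] = 1 − (1−0.25) × (1−0.18) × (1−0.05) = 0.415750
P(Agitation branch down) [OR] = 1 − (1−0.20) × (1−0.11) = 0.288000
P(Quench path lost) [OR] = 1 − (1−0.07) × (1−0.288000) = 0.337840
P(Interlock chain fails) [OR] = 1 − (1−0.06) × (1−0.04) × (1−0.29) × (1−0.337840) = 0.575751
P(Chemical batch overheats) [AND] = 0.402258 × 0.415750 × 0.575751 = 0.096288
Rounded to 4 decimal places: P(Chemical batch overheats) ≈ 0.0963.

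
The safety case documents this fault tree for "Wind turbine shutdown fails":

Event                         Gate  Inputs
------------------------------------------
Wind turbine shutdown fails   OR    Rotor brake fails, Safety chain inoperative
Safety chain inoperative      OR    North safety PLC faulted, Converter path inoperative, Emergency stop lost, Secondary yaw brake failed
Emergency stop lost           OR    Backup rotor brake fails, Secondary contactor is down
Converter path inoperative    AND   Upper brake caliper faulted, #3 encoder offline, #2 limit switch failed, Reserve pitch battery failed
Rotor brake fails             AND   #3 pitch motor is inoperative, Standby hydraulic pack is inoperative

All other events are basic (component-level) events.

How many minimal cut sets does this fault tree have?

6

Rotor brake fails [AND]: one cut set from each child combined → 1 × 1 = 1 cut set(s).
Converter path inoperative [AND]: one cut set from each child combined → 1 × 1 × 1 × 1 = 1 cut set(s).
Emergency stop lost [OR]: union of children's cut sets → 2 cut set(s).
Safety chain inoperative [OR]: union of children's cut sets → 5 cut set(s).
Wind turbine shutdown fails [OR]: union of children's cut sets → 6 cut set(s).
Minimal cut sets: {#3 pitch motor is inoperative, Standby hydraulic pack is inoperative}; {North safety PLC faulted}; {#2 limit switch failed, #3 encoder offline, Reserve pitch battery failed, Upper brake caliper faulted}; {Backup rotor brake fails}; {Secondary contactor is down}; {Secondary yaw brake failed}.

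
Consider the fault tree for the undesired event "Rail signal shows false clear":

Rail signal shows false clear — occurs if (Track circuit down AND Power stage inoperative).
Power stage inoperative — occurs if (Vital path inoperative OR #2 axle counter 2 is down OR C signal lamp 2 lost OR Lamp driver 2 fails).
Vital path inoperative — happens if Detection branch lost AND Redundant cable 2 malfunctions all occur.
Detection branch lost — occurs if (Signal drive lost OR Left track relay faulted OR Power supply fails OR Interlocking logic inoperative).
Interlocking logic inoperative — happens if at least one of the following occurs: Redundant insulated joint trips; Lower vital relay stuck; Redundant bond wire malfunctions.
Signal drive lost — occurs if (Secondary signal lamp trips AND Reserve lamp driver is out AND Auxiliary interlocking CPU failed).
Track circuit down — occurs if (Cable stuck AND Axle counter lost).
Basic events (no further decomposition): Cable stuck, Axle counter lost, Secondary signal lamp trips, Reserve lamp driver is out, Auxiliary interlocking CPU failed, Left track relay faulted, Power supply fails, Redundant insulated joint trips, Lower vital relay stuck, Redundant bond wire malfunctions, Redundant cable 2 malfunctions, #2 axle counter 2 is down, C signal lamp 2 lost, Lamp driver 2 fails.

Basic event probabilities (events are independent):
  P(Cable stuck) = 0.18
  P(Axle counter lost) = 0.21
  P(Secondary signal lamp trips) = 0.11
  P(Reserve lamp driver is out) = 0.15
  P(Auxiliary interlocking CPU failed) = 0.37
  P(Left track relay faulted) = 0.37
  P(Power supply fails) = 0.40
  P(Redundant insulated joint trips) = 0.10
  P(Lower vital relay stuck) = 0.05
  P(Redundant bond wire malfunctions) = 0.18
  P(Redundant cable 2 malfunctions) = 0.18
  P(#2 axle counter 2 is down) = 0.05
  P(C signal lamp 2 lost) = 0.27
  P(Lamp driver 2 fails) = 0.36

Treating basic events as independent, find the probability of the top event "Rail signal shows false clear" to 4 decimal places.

P(Track circuit down) [AND] = 0.18 × 0.21 = 0.037800
P(Signal drive lost) [AND] = 0.11 × 0.15 × 0.37 = 0.006105
P(Interlocking logic inoperative) [OR] = 1 − (1−0.10) × (1−0.05) × (1−0.18) = 0.298900
P(Detection branch lost) [OR] = 1 − (1−0.006105) × (1−0.37) × (1−0.40) × (1−0.298900) = 0.736602
P(Vital path inoperative) [AND] = 0.736602 × 0.18 = 0.132588
P(Power stage inoperative) [OR] = 1 − (1−0.132588) × (1−0.05) × (1−0.27) × (1−0.36) = 0.615008
P(Rail signal shows false clear) [AND] = 0.037800 × 0.615008 = 0.023247
Rounded to 4 decimal places: P(Rail signal shows false clear) ≈ 0.0232.

0.0232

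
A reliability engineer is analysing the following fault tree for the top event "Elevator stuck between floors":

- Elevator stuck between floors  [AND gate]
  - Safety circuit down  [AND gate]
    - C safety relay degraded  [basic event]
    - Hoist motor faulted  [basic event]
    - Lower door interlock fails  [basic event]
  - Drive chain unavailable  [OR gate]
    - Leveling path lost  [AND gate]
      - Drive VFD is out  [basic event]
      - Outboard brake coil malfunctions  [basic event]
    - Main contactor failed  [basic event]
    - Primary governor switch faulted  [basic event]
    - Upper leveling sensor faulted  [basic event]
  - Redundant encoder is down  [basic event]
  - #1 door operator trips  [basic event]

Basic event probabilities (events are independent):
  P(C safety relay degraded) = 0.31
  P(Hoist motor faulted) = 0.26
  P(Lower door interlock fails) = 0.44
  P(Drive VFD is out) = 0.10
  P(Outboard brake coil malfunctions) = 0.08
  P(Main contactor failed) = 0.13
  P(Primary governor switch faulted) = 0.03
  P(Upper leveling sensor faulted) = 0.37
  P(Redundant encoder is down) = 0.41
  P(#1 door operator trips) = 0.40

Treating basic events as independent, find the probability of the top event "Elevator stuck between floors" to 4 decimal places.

P(Safety circuit down) [AND] = 0.31 × 0.26 × 0.44 = 0.035464
P(Leveling path lost) [AND] = 0.10 × 0.08 = 0.008000
P(Drive chain unavailable) [OR] = 1 − (1−0.008000) × (1−0.13) × (1−0.03) × (1−0.37) = 0.472596
P(Elevator stuck between floors) [AND] = 0.035464 × 0.472596 × 0.41 × 0.40 = 0.002749
Rounded to 4 decimal places: P(Elevator stuck between floors) ≈ 0.0027.

0.0027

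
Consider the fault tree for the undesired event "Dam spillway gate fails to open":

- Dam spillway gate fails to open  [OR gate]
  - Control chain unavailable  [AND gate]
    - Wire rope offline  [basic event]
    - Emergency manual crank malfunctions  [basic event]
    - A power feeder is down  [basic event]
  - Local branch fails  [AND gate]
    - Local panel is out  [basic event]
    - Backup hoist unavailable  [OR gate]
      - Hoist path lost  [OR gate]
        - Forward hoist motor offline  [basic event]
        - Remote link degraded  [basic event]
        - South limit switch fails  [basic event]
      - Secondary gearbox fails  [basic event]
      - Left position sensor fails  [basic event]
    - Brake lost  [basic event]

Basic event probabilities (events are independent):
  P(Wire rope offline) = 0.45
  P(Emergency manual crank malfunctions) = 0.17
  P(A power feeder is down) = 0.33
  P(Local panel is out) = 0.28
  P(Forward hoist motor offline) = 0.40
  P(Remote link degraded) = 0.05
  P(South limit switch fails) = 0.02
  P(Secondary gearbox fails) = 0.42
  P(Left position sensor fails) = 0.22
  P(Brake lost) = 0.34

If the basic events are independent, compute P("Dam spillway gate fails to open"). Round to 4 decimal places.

0.0946

P(Control chain unavailable) [AND] = 0.45 × 0.17 × 0.33 = 0.025245
P(Hoist path lost) [OR] = 1 − (1−0.40) × (1−0.05) × (1−0.02) = 0.441400
P(Backup hoist unavailable) [OR] = 1 − (1−0.441400) × (1−0.42) × (1−0.22) = 0.747289
P(Local branch fails) [AND] = 0.28 × 0.747289 × 0.34 = 0.071142
P(Dam spillway gate fails to open) [OR] = 1 − (1−0.025245) × (1−0.071142) = 0.094591
Rounded to 4 decimal places: P(Dam spillway gate fails to open) ≈ 0.0946.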